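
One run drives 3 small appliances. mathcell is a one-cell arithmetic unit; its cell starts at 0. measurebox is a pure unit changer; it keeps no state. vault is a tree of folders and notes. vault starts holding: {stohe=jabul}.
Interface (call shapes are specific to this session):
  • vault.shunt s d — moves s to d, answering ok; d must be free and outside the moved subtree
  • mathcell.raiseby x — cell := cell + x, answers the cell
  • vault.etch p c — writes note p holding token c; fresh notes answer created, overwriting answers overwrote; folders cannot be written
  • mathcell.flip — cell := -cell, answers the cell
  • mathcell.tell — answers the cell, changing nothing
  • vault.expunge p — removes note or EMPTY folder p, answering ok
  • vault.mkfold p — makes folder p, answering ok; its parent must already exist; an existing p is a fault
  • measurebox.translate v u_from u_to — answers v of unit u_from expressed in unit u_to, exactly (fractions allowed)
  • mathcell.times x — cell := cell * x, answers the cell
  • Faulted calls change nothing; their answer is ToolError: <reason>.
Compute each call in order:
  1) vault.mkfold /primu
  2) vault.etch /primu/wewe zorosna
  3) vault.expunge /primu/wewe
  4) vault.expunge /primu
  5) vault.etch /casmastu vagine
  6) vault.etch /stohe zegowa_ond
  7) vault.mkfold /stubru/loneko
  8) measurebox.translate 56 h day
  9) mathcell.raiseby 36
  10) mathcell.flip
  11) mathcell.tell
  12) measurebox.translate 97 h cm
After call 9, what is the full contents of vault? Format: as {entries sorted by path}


Answer: {casmastu=vagine, stohe=zegowa_ond}

Derivation:
>> vault.mkfold(p='/primu')
<< ok
>> vault.etch(p='/primu/wewe', c='zorosna')
<< created
>> vault.expunge(p='/primu/wewe')
<< ok
>> vault.expunge(p='/primu')
<< ok
>> vault.etch(p='/casmastu', c='vagine')
<< created
>> vault.etch(p='/stohe', c='zegowa_ond')
<< overwrote
>> vault.mkfold(p='/stubru/loneko')
<< ToolError: no parent
>> measurebox.translate(v='56', u_from='h', u_to='day')
<< 7/3
>> mathcell.raiseby(x='36')
<< 36
>> mathcell.flip()
<< -36
>> mathcell.tell()
<< -36
>> measurebox.translate(v='97', u_from='h', u_to='cm')
<< ToolError: incompatible units


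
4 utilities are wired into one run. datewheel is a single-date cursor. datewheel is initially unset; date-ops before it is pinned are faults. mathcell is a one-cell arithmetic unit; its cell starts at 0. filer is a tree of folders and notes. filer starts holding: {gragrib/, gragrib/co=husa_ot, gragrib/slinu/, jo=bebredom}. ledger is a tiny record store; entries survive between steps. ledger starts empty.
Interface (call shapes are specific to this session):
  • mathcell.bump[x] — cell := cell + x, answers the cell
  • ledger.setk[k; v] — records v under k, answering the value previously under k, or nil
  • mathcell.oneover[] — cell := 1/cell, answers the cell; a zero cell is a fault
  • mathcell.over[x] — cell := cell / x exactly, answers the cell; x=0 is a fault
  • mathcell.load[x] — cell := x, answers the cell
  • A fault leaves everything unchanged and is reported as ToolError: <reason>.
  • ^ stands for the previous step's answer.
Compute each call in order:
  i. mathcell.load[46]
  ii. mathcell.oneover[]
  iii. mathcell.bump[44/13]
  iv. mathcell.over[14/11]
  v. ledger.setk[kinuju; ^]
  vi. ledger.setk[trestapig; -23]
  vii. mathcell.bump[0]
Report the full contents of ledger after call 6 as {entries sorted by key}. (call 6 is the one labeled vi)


==> mathcell.load(x=46)
<== 46
==> mathcell.oneover()
<== 1/46
==> mathcell.bump(x=44/13)
<== 2037/598
==> mathcell.over(x=14/11)
<== 3201/1196
==> ledger.setk(k=kinuju, v=^)
<== nil
==> ledger.setk(k=trestapig, v=-23)
<== nil
==> mathcell.bump(x=0)
<== 3201/1196

Answer: {kinuju=3201/1196, trestapig=-23}


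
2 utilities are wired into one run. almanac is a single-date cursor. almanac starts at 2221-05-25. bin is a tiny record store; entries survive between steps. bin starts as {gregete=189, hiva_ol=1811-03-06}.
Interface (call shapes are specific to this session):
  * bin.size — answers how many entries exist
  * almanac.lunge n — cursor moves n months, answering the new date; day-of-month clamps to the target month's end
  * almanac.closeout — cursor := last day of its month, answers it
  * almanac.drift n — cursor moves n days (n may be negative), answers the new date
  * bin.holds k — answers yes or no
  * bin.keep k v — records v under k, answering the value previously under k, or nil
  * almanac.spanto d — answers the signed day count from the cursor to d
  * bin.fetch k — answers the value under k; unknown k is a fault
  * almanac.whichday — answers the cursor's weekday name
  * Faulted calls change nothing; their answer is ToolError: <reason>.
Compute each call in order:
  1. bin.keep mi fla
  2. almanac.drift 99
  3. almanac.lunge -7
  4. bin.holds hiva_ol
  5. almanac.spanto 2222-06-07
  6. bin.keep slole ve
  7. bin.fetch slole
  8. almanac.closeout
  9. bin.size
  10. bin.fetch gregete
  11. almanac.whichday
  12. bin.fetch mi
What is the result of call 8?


Answer: 2221-02-28

Derivation:
Using bin.keep using k=mi, v=fla, and observe nil.
I try almanac.drift using n=99, yielding 2221-09-01.
Calling almanac.lunge using n=-7, and get 2221-02-01.
Calling bin.holds using k=hiva_ol, and see yes.
I use almanac.spanto using d=2222-06-07, which returns 491.
I invoke bin.keep using k=slole, v=ve, yielding nil.
Using bin.fetch using k=slole: ve.
Using almanac.closeout(), — result: 2221-02-28.
I run bin.size(), and see 4.
Then bin.fetch using k=gregete, → 189.
I try almanac.whichday(), — result: Wednesday.
Using bin.fetch using k=mi, yielding fla.


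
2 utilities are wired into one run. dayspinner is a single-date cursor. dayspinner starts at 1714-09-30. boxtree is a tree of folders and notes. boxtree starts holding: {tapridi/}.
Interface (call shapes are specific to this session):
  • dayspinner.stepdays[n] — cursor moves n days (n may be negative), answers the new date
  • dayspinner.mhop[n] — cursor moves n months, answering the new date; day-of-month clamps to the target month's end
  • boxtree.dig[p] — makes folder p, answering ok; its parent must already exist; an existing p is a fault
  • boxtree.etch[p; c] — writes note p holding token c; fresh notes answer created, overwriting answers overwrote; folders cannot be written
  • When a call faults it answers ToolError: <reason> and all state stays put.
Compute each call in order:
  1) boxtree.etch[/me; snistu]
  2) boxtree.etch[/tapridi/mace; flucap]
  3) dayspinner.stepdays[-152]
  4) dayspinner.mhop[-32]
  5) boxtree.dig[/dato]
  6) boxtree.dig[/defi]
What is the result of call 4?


CALL boxtree.etch[p: /me; c: snistu]
RET  created
CALL boxtree.etch[p: /tapridi/mace; c: flucap]
RET  created
CALL dayspinner.stepdays[n: -152]
RET  1714-05-01
CALL dayspinner.mhop[n: -32]
RET  1711-09-01
CALL boxtree.dig[p: /dato]
RET  ok
CALL boxtree.dig[p: /defi]
RET  ok

Answer: 1711-09-01


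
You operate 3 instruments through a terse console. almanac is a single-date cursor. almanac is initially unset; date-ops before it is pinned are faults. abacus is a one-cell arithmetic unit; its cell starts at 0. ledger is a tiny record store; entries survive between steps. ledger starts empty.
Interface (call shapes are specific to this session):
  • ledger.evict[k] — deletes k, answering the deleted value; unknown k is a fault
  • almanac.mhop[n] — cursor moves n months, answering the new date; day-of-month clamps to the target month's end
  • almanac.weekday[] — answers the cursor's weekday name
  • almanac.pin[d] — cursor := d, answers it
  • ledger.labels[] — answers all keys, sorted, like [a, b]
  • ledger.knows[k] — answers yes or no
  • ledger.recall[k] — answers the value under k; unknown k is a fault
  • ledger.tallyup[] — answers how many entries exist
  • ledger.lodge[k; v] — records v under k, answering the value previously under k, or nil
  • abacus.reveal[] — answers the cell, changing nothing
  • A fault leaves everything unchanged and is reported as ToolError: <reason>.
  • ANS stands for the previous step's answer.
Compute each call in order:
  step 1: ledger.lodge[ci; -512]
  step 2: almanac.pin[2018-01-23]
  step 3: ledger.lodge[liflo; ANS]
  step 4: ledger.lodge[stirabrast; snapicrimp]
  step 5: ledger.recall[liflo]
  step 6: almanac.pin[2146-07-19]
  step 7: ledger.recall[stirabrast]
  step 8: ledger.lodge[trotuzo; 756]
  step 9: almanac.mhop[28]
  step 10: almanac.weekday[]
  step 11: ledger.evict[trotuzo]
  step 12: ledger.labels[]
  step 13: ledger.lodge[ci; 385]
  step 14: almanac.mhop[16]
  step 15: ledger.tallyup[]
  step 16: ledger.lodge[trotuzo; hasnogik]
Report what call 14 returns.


Answer: 2150-03-19

Derivation:
Invoking lodge with k→ci, v→-512, which returns nil.
Using pin with d→2018-01-23, which returns 2018-01-23.
Next I call lodge with k→liflo, v→ANS, and see nil.
Using lodge with k→stirabrast, v→snapicrimp, → nil.
Next I call recall with k→liflo, and get 2018-01-23.
I call pin with d→2146-07-19, and get 2146-07-19.
I try recall with k→stirabrast, which returns snapicrimp.
Invoking lodge with k→trotuzo, v→756, and see nil.
I invoke mhop with n→28, which returns 2148-11-19.
I invoke weekday, and see Tuesday.
Next I call evict with k→trotuzo, and get 756.
I invoke labels, and get [ci, liflo, stirabrast].
I call lodge with k→ci, v→385, — result: -512.
I run mhop with n→16, → 2150-03-19.
Next I call tallyup, which returns 3.
Next I call lodge with k→trotuzo, v→hasnogik: nil.


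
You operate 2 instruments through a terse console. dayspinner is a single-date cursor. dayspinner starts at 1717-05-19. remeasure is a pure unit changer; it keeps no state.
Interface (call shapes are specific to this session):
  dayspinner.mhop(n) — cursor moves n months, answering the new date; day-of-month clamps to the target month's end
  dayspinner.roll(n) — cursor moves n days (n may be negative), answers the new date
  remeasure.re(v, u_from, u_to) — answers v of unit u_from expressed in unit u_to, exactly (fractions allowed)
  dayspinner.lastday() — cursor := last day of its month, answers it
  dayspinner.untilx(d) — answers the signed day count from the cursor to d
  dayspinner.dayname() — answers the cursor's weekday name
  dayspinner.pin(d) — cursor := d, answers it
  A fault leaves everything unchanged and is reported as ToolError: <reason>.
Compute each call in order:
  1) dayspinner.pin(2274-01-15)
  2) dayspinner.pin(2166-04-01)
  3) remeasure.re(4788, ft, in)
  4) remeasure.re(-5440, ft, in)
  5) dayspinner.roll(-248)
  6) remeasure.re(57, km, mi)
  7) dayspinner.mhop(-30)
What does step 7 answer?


Answer: 2163-01-27

Derivation:
Then dayspinner.pin on d: 2274-01-15, → 2274-01-15.
I call dayspinner.pin on d: 2166-04-01, and observe 2166-04-01.
I call remeasure.re on v: 4788, u_from: ft, u_to: in, and get 57456.
I call remeasure.re on v: -5440, u_from: ft, u_to: in, and observe -65280.
I run dayspinner.roll on n: -248: 2165-07-27.
Then remeasure.re on v: 57, u_from: km, u_to: mi: 296875/8382.
I use dayspinner.mhop on n: -30, which returns 2163-01-27.


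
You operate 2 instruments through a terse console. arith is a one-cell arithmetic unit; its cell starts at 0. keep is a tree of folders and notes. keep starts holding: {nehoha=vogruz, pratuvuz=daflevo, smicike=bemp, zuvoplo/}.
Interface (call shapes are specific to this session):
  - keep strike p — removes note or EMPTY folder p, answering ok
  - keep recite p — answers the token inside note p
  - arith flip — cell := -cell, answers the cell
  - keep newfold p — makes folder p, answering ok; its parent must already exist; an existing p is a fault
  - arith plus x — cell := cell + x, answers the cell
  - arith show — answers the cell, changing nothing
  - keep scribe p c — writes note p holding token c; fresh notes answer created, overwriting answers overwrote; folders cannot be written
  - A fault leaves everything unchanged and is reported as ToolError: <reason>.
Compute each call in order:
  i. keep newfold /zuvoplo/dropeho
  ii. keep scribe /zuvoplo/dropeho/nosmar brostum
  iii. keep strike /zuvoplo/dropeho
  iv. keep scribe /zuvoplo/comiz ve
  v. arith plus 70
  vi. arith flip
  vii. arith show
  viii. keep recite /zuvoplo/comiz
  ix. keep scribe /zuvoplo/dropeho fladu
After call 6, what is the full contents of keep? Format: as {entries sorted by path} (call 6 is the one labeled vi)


-> keep newfold(p: /zuvoplo/dropeho)
<- ok
-> keep scribe(p: /zuvoplo/dropeho/nosmar, c: brostum)
<- created
-> keep strike(p: /zuvoplo/dropeho)
<- ToolError: not empty
-> keep scribe(p: /zuvoplo/comiz, c: ve)
<- created
-> arith plus(x: 70)
<- 70
-> arith flip()
<- -70
-> arith show()
<- -70
-> keep recite(p: /zuvoplo/comiz)
<- ve
-> keep scribe(p: /zuvoplo/dropeho, c: fladu)
<- ToolError: is a directory

Answer: {nehoha=vogruz, pratuvuz=daflevo, smicike=bemp, zuvoplo/, zuvoplo/comiz=ve, zuvoplo/dropeho/, zuvoplo/dropeho/nosmar=brostum}


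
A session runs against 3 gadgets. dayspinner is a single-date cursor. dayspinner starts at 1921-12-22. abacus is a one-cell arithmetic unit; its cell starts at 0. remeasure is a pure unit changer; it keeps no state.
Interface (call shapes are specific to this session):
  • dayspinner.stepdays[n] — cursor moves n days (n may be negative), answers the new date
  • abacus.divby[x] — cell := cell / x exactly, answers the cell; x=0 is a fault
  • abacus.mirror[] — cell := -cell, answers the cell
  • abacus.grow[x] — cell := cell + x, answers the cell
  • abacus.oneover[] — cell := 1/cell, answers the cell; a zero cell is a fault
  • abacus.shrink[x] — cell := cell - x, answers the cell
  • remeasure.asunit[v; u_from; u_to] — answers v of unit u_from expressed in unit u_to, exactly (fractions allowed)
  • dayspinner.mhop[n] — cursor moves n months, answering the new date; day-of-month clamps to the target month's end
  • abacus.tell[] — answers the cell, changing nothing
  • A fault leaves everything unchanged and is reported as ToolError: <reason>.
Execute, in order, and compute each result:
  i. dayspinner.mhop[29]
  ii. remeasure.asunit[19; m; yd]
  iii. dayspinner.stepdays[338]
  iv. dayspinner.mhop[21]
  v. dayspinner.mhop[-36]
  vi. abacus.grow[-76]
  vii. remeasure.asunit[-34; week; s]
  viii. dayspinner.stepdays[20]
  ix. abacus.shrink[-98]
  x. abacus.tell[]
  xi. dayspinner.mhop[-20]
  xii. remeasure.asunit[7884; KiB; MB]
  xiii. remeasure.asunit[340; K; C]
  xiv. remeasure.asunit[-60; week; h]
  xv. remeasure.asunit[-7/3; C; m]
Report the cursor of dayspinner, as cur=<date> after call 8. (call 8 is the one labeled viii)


Answer: cur=1924-02-14

Derivation:
;; 1. mhop(n→29) ~> 1924-05-22
;; 2. asunit(v→19, u_from→m, u_to→yd) ~> 23750/1143
;; 3. stepdays(n→338) ~> 1925-04-25
;; 4. mhop(n→21) ~> 1927-01-25
;; 5. mhop(n→-36) ~> 1924-01-25
;; 6. grow(x→-76) ~> -76
;; 7. asunit(v→-34, u_from→week, u_to→s) ~> -20563200
;; 8. stepdays(n→20) ~> 1924-02-14
;; 9. shrink(x→-98) ~> 22
;; 10. tell() ~> 22
;; 11. mhop(n→-20) ~> 1922-06-14
;; 12. asunit(v→7884, u_from→KiB, u_to→MB) ~> 126144/15625
;; 13. asunit(v→340, u_from→K, u_to→C) ~> 1337/20
;; 14. asunit(v→-60, u_from→week, u_to→h) ~> -10080
;; 15. asunit(v→-7/3, u_from→C, u_to→m) ~> ToolError: incompatible units


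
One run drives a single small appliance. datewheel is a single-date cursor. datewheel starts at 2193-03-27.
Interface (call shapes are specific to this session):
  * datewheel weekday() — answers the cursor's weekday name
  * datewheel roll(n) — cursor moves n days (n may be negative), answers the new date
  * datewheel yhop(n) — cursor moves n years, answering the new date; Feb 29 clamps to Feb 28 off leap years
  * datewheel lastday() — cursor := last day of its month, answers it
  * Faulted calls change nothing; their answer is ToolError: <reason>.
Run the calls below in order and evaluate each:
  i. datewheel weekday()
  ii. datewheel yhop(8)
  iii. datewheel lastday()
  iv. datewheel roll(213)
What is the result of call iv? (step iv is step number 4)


$ datewheel weekday
:: Wednesday
$ datewheel yhop n='8'
:: 2201-03-27
$ datewheel lastday
:: 2201-03-31
$ datewheel roll n='213'
:: 2201-10-30

Answer: 2201-10-30


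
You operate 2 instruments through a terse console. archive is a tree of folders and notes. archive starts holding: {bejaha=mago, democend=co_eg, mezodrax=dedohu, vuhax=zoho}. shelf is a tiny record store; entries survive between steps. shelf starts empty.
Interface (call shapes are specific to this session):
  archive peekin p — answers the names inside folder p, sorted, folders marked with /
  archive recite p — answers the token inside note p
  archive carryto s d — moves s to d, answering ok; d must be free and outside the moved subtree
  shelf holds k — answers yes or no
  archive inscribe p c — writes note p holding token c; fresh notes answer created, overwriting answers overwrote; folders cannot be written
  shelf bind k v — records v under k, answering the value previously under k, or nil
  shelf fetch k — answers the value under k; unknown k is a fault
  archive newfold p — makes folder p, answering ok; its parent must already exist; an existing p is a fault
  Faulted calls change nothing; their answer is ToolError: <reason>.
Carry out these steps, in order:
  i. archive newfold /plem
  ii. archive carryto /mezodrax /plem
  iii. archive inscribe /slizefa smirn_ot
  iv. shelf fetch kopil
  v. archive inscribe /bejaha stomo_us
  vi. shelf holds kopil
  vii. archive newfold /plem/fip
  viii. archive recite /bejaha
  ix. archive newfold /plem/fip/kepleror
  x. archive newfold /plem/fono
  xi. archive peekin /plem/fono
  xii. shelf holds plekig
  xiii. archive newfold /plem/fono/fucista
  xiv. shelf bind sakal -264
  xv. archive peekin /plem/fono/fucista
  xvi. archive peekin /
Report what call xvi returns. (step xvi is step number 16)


Answer: [bejaha, democend, mezodrax, plem/, slizefa, vuhax]

Derivation:
[in] archive newfold p=/plem
[out] ok
[in] archive carryto s=/mezodrax d=/plem
[out] ToolError: exists
[in] archive inscribe p=/slizefa c=smirn_ot
[out] created
[in] shelf fetch k=kopil
[out] ToolError: no such key kopil
[in] archive inscribe p=/bejaha c=stomo_us
[out] overwrote
[in] shelf holds k=kopil
[out] no
[in] archive newfold p=/plem/fip
[out] ok
[in] archive recite p=/bejaha
[out] stomo_us
[in] archive newfold p=/plem/fip/kepleror
[out] ok
[in] archive newfold p=/plem/fono
[out] ok
[in] archive peekin p=/plem/fono
[out] []
[in] shelf holds k=plekig
[out] no
[in] archive newfold p=/plem/fono/fucista
[out] ok
[in] shelf bind k=sakal v=-264
[out] nil
[in] archive peekin p=/plem/fono/fucista
[out] []
[in] archive peekin p=/
[out] [bejaha, democend, mezodrax, plem/, slizefa, vuhax]


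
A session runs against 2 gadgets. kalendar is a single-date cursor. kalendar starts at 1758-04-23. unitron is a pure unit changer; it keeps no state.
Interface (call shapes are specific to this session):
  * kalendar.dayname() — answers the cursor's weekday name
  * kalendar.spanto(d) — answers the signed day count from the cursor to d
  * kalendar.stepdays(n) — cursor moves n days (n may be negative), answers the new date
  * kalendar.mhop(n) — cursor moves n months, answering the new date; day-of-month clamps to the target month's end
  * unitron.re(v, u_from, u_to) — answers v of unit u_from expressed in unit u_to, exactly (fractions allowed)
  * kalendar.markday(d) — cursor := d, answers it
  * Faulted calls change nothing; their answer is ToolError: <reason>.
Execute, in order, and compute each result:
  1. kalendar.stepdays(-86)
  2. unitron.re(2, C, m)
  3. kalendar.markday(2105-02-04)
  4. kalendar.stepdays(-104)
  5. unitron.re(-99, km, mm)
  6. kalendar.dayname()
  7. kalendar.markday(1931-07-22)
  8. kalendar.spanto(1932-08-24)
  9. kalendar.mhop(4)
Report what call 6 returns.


Answer: Thursday

Derivation:
>>> stepdays n→-86
  1758-01-27
>>> re v→2 u_from→C u_to→m
  ToolError: incompatible units
>>> markday d→2105-02-04
  2105-02-04
>>> stepdays n→-104
  2104-10-23
>>> re v→-99 u_from→km u_to→mm
  -99000000
>>> dayname
  Thursday
>>> markday d→1931-07-22
  1931-07-22
>>> spanto d→1932-08-24
  399
>>> mhop n→4
  1931-11-22


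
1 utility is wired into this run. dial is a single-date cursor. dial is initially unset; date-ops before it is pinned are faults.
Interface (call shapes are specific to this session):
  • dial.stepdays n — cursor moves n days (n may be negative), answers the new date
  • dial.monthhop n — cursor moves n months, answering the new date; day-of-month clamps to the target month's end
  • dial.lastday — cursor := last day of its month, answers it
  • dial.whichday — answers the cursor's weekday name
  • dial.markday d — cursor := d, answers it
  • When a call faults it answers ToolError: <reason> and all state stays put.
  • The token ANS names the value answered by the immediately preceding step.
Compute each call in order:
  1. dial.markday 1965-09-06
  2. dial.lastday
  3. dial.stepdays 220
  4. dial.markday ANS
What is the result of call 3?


Answer: 1966-05-08

Derivation:
==> dial.markday(1965-09-06)
<== 1965-09-06
==> dial.lastday()
<== 1965-09-30
==> dial.stepdays(220)
<== 1966-05-08
==> dial.markday(ANS)
<== 1966-05-08


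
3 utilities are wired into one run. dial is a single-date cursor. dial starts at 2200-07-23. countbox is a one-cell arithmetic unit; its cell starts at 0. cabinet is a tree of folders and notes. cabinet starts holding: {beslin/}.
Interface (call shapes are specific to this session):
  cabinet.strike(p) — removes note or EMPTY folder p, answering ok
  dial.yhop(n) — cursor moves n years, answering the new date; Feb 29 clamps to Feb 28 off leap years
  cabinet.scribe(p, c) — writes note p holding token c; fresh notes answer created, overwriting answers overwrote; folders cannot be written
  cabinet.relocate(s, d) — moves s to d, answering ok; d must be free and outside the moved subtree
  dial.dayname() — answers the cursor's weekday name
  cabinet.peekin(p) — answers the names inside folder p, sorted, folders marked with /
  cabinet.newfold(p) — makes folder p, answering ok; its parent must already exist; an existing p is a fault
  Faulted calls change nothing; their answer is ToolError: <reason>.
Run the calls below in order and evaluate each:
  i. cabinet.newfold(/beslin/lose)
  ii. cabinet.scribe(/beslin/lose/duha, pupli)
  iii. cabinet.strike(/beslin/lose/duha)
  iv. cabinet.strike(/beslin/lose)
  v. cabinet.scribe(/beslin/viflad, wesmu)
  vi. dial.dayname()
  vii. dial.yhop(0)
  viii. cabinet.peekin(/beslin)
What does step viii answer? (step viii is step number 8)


·→ cabinet.newfold(/beslin/lose)
·← ok
·→ cabinet.scribe(/beslin/lose/duha, pupli)
·← created
·→ cabinet.strike(/beslin/lose/duha)
·← ok
·→ cabinet.strike(/beslin/lose)
·← ok
·→ cabinet.scribe(/beslin/viflad, wesmu)
·← created
·→ dial.dayname()
·← Wednesday
·→ dial.yhop(0)
·← 2200-07-23
·→ cabinet.peekin(/beslin)
·← [viflad]

Answer: [viflad]


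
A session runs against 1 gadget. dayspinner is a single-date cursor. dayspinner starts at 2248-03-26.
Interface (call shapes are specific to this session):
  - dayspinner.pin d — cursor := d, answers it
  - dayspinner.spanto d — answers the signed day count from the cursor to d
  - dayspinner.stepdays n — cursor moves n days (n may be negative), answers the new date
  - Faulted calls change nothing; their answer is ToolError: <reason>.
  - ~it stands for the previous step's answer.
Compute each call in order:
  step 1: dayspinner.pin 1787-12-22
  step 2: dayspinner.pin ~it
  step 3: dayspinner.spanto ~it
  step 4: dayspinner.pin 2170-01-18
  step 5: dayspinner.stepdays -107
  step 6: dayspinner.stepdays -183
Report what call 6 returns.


Answer: 2169-04-03

Derivation:
CALL pin[d: 1787-12-22]
RET  1787-12-22
CALL pin[d: ~it]
RET  1787-12-22
CALL spanto[d: ~it]
RET  0
CALL pin[d: 2170-01-18]
RET  2170-01-18
CALL stepdays[n: -107]
RET  2169-10-03
CALL stepdays[n: -183]
RET  2169-04-03


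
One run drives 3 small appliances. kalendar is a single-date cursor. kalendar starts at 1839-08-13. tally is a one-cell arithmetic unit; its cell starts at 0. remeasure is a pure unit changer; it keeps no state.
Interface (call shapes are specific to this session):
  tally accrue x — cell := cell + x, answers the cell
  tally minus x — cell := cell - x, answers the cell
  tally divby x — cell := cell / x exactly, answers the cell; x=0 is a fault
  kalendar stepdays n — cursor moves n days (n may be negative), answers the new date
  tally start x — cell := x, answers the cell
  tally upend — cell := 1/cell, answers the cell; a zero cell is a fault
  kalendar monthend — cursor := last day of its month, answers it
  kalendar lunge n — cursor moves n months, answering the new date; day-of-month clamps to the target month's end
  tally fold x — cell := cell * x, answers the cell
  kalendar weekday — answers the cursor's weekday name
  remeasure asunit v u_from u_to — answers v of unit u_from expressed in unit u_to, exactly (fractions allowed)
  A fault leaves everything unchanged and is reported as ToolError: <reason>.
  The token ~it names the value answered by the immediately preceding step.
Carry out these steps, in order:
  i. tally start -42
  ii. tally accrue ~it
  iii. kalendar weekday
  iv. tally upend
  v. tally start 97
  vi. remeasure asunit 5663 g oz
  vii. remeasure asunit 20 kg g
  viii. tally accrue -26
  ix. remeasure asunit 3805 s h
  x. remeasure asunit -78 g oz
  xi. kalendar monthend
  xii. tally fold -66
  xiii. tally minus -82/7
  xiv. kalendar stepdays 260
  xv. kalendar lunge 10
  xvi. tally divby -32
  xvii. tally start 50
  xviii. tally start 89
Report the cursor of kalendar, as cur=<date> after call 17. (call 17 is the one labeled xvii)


$ tally start x: -42
  -42
$ tally accrue x: ~it
  -84
$ kalendar weekday
  Tuesday
$ tally upend
  -1/84
$ tally start x: 97
  97
$ remeasure asunit v: 5663 u_from: g u_to: oz
  1294400000/6479891
$ remeasure asunit v: 20 u_from: kg u_to: g
  20000
$ tally accrue x: -26
  71
$ remeasure asunit v: 3805 u_from: s u_to: h
  761/720
$ remeasure asunit v: -78 u_from: g u_to: oz
  -124800000/45359237
$ kalendar monthend
  1839-08-31
$ tally fold x: -66
  -4686
$ tally minus x: -82/7
  -32720/7
$ kalendar stepdays n: 260
  1840-05-17
$ kalendar lunge n: 10
  1841-03-17
$ tally divby x: -32
  2045/14
$ tally start x: 50
  50
$ tally start x: 89
  89

Answer: cur=1841-03-17


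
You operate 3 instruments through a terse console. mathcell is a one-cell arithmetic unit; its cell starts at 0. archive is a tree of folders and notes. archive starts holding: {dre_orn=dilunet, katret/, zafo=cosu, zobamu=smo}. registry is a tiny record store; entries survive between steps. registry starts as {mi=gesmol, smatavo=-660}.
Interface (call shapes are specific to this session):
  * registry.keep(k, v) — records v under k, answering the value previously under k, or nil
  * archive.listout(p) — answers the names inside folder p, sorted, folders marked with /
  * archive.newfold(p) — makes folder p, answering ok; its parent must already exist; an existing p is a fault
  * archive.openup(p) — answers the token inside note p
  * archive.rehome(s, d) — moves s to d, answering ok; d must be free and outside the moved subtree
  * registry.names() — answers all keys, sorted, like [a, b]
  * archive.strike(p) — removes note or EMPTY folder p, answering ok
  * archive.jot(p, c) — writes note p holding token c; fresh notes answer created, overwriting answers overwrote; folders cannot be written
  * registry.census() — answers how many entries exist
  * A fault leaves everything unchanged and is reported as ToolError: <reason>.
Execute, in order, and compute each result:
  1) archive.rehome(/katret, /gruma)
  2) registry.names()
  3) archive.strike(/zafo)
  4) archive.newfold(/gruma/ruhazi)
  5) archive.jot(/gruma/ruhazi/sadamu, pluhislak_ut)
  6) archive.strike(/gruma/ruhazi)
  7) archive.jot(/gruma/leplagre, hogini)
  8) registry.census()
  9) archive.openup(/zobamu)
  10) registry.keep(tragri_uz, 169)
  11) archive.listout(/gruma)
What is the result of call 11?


Answer: [leplagre, ruhazi/]

Derivation:
>>> archive.rehome s='/katret' d='/gruma'
= ok
>>> registry.names
= [mi, smatavo]
>>> archive.strike p='/zafo'
= ok
>>> archive.newfold p='/gruma/ruhazi'
= ok
>>> archive.jot p='/gruma/ruhazi/sadamu' c='pluhislak_ut'
= created
>>> archive.strike p='/gruma/ruhazi'
= ToolError: not empty
>>> archive.jot p='/gruma/leplagre' c='hogini'
= created
>>> registry.census
= 2
>>> archive.openup p='/zobamu'
= smo
>>> registry.keep k='tragri_uz' v='169'
= nil
>>> archive.listout p='/gruma'
= [leplagre, ruhazi/]


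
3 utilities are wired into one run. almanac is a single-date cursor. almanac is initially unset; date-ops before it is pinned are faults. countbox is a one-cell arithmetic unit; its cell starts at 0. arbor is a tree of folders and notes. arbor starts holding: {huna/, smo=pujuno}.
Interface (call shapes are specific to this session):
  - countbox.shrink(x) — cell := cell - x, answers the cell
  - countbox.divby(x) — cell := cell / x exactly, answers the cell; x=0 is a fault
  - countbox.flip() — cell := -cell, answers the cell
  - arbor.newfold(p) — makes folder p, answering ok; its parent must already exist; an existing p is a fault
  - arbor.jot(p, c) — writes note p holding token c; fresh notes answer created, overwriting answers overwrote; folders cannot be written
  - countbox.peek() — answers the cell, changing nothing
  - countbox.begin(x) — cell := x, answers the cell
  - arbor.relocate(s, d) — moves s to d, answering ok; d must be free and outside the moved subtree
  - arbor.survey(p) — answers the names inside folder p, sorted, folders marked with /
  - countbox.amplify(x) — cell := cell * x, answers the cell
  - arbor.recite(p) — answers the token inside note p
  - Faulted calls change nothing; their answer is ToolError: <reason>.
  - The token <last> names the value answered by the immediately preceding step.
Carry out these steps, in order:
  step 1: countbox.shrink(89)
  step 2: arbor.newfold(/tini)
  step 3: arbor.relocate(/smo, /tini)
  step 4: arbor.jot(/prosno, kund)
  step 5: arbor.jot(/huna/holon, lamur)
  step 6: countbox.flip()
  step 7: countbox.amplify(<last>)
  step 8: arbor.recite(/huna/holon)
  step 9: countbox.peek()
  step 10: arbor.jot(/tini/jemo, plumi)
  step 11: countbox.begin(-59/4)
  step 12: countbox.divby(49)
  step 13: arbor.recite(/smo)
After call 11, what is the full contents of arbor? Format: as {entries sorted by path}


~$ countbox.shrink 89
[out] -89
~$ arbor.newfold /tini
[out] ok
~$ arbor.relocate /smo /tini
[out] ToolError: exists
~$ arbor.jot /prosno kund
[out] created
~$ arbor.jot /huna/holon lamur
[out] created
~$ countbox.flip
[out] 89
~$ countbox.amplify <last>
[out] 7921
~$ arbor.recite /huna/holon
[out] lamur
~$ countbox.peek
[out] 7921
~$ arbor.jot /tini/jemo plumi
[out] created
~$ countbox.begin -59/4
[out] -59/4
~$ countbox.divby 49
[out] -59/196
~$ arbor.recite /smo
[out] pujuno

Answer: {huna/, huna/holon=lamur, prosno=kund, smo=pujuno, tini/, tini/jemo=plumi}


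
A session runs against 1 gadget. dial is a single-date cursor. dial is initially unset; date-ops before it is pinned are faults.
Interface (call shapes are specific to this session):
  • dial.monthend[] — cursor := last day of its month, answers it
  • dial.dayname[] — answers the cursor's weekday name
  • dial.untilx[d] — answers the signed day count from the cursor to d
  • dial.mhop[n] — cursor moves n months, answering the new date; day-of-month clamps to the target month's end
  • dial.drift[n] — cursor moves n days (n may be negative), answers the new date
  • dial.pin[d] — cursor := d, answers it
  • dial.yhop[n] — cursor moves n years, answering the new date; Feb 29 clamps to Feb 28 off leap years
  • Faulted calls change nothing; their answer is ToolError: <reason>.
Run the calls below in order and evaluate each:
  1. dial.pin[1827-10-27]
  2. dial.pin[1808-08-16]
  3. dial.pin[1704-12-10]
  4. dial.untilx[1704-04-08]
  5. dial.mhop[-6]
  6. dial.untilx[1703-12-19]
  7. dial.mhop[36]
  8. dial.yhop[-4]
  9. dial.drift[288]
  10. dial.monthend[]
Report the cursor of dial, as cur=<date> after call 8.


-> dial.pin(d='1827-10-27')
<- 1827-10-27
-> dial.pin(d='1808-08-16')
<- 1808-08-16
-> dial.pin(d='1704-12-10')
<- 1704-12-10
-> dial.untilx(d='1704-04-08')
<- -246
-> dial.mhop(n='-6')
<- 1704-06-10
-> dial.untilx(d='1703-12-19')
<- -174
-> dial.mhop(n='36')
<- 1707-06-10
-> dial.yhop(n='-4')
<- 1703-06-10
-> dial.drift(n='288')
<- 1704-03-24
-> dial.monthend()
<- 1704-03-31

Answer: cur=1703-06-10


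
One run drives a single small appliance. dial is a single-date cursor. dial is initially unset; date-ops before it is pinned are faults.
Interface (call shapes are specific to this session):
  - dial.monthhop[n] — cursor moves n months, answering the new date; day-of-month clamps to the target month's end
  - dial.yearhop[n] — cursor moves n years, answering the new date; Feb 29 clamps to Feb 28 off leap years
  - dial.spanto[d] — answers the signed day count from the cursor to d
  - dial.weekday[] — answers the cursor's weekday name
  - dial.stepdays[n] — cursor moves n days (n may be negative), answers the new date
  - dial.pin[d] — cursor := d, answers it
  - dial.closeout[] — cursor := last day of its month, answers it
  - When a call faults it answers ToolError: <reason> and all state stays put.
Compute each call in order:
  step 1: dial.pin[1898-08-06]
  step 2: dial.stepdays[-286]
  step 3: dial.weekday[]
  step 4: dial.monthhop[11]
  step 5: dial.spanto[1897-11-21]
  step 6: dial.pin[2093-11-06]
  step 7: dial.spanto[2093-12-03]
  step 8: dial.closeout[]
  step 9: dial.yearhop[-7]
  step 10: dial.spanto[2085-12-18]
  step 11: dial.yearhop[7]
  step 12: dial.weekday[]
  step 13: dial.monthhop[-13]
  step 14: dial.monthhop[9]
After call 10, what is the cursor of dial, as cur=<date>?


Answer: cur=2086-11-30

Derivation:
% dial.pin(d→1898-08-06) -> 1898-08-06
% dial.stepdays(n→-286) -> 1897-10-24
% dial.weekday() -> Sunday
% dial.monthhop(n→11) -> 1898-09-24
% dial.spanto(d→1897-11-21) -> -307
% dial.pin(d→2093-11-06) -> 2093-11-06
% dial.spanto(d→2093-12-03) -> 27
% dial.closeout() -> 2093-11-30
% dial.yearhop(n→-7) -> 2086-11-30
% dial.spanto(d→2085-12-18) -> -347
% dial.yearhop(n→7) -> 2093-11-30
% dial.weekday() -> Monday
% dial.monthhop(n→-13) -> 2092-10-30
% dial.monthhop(n→9) -> 2093-07-30


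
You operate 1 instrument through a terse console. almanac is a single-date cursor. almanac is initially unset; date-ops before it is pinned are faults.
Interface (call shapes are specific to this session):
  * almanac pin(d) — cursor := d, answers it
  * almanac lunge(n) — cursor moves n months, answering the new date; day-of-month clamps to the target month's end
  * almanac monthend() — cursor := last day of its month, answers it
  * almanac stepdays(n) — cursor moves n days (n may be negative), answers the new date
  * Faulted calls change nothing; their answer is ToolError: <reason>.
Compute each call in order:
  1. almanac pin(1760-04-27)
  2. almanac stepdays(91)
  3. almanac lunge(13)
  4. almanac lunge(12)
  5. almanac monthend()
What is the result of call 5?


>>> almanac pin 1760-04-27
[out] 1760-04-27
>>> almanac stepdays 91
[out] 1760-07-27
>>> almanac lunge 13
[out] 1761-08-27
>>> almanac lunge 12
[out] 1762-08-27
>>> almanac monthend
[out] 1762-08-31

Answer: 1762-08-31


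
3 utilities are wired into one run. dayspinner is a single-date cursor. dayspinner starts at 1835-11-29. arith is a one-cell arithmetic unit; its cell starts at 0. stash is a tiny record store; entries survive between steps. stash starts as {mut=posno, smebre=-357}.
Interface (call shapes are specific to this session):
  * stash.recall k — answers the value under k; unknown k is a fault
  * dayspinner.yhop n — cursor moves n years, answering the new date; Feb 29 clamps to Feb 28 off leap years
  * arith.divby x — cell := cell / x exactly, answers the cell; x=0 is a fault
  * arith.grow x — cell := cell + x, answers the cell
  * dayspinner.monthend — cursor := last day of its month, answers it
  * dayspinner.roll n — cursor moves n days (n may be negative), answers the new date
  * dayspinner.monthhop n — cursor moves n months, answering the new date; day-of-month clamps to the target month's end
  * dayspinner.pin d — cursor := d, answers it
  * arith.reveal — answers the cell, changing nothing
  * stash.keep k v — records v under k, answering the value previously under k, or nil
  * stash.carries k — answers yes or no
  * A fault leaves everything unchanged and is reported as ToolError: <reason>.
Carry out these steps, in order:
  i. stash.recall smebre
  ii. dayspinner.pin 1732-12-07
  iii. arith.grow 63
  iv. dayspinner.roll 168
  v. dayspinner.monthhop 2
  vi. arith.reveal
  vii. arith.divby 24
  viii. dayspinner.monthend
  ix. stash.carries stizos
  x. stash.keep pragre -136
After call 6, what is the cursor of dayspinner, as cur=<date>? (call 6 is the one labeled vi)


Answer: cur=1733-07-24

Derivation:
;; stash.recall(k='smebre') == -357
;; dayspinner.pin(d='1732-12-07') == 1732-12-07
;; arith.grow(x='63') == 63
;; dayspinner.roll(n='168') == 1733-05-24
;; dayspinner.monthhop(n='2') == 1733-07-24
;; arith.reveal() == 63
;; arith.divby(x='24') == 21/8
;; dayspinner.monthend() == 1733-07-31
;; stash.carries(k='stizos') == no
;; stash.keep(k='pragre', v='-136') == nil


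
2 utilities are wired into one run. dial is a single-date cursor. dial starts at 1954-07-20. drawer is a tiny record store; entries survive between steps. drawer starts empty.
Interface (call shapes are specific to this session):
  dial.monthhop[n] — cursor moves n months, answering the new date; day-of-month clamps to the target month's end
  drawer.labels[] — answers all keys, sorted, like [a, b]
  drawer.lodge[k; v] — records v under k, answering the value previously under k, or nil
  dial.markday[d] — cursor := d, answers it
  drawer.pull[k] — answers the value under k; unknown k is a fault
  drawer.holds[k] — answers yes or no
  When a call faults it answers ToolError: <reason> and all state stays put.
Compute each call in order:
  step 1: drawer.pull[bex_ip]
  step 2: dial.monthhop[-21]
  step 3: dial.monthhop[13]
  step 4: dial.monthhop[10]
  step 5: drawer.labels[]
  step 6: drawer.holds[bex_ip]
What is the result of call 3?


Answer: 1953-11-20

Derivation:
I run drawer.pull using k=bex_ip, yielding ToolError: no such key bex_ip.
I call dial.monthhop using n=-21, and observe 1952-10-20.
Now I run dial.monthhop using n=13, which returns 1953-11-20.
I run dial.monthhop using n=10, which returns 1954-09-20.
I call drawer.labels(), → [].
I call drawer.holds using k=bex_ip, — result: no.


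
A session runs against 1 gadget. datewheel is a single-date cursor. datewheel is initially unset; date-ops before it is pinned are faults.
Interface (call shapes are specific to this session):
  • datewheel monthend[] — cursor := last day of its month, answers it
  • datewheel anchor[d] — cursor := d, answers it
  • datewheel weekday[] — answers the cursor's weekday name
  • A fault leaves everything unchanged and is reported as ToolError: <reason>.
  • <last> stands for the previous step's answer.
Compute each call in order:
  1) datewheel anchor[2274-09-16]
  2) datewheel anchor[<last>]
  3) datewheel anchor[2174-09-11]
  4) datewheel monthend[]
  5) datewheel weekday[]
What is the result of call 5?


Answer: Friday

Derivation:
;; datewheel anchor(d: 2274-09-16) ~> 2274-09-16
;; datewheel anchor(d: <last>) ~> 2274-09-16
;; datewheel anchor(d: 2174-09-11) ~> 2174-09-11
;; datewheel monthend() ~> 2174-09-30
;; datewheel weekday() ~> Friday


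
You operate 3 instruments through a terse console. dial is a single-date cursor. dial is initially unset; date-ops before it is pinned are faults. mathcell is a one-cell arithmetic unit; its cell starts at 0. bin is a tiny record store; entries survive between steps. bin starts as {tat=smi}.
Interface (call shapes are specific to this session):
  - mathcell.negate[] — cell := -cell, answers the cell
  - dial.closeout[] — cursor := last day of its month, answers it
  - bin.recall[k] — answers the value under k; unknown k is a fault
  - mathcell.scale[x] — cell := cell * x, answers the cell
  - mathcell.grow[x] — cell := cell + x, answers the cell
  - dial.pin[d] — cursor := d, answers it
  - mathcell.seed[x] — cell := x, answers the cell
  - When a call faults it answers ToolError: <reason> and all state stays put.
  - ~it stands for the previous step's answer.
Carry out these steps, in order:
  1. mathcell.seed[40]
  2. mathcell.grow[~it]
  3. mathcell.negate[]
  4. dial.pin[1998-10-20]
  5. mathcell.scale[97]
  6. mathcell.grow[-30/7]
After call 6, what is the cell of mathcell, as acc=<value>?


Answer: acc=-54350/7

Derivation:
Then seed with x: 40: 40.
Now I run grow with x: ~it, which returns 80.
Now I run negate(), and see -80.
Then pin with d: 1998-10-20, which returns 1998-10-20.
Then scale with x: 97, giving -7760.
Next I call grow with x: -30/7, yielding -54350/7.
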